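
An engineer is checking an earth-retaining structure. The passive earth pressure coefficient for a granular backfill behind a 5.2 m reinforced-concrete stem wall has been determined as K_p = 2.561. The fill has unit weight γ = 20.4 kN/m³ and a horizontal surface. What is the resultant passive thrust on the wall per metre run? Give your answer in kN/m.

706 kN/m

P = ½ K_p γ H² = 0.5 × 2.561 × 20.4 × 5.2² = 706.3 kN/m.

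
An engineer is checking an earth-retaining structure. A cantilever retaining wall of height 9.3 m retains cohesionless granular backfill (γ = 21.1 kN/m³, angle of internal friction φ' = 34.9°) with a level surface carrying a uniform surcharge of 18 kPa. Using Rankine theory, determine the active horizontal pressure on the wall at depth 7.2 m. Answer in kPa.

46.2 kPa

K_a = (1 − sin φ)/(1 + sin φ) = 0.2721.
σ_v = γz + q = 21.1 × 7.2 + 18 = 169.9 kPa.
σ_h = K_a σ_v = 0.2721 × 169.9 = 46.24 kPa.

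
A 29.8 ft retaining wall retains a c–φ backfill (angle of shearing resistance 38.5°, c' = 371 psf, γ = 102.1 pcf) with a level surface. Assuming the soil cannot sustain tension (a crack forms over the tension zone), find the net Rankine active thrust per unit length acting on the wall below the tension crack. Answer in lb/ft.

K_a = 0.2327; √K_a = 0.4823.
Tension-crack depth z_c = 2c/(γ√K_a) = 2×371/(102.1×0.4823) = 15.07 ft.
σ_a at base = K_a γ H − 2c√K_a = 0.2327×102.1×29.8 − 2×371×0.4823 = 350.0 psf.
P_a = ½ × 350.0 × (H − z_c) = 0.5×350.0×14.73 = 2578 lb/ft.

2580 lb/ft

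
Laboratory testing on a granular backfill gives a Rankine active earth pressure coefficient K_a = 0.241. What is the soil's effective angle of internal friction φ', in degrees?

37.7°

K_a = tan²(45° − φ/2) ⇒ 45° − φ/2 = arctan(√0.241) = 26.15°.
φ = 2(45° − 26.15°) = 37.71°.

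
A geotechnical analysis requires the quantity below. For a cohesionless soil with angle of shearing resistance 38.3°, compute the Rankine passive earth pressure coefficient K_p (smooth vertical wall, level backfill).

4.26

K_p = (1 + sin φ)/(1 − sin φ) = tan²(45° + 38.3°/2) = 4.260.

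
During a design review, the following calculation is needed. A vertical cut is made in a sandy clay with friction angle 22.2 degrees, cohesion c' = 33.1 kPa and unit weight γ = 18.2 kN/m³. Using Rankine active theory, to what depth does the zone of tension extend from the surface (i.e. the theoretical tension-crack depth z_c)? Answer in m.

5.41 m

K_a = tan²(45° − 22.2°/2) = 0.4515; √K_a = 0.6720.
The active pressure is zero where K_a γ z = 2c√K_a, so z_c = 2c/(γ√K_a) = 2×33.1/(18.2×0.6720) = 5.413 m.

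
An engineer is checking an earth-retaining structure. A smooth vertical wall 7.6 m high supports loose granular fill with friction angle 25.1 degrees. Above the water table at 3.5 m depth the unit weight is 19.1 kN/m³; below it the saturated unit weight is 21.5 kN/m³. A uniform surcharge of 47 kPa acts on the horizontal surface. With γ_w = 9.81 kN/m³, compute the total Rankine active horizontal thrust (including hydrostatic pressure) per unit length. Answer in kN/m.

K_a = tan²(45° − φ/2) = 0.4043.
γ' = 21.5 − 9.81 = 11.69 kN/m³. h₂ = H − d_w = 4.1 m.
σ'_h: at surface K_a·q = 19.00; at WT K_a(q+γd_w) = 46.03; at base K_a(q+γd_w+γ'h₂) = 65.41 kPa.
P₁ = ½(19.00+46.03)×3.5 = 113.8; P₂ = ½(46.03+65.41)×4.1 = 228.4; P_w = ½γ_w h₂² = 82.45.
Total = 113.8+228.4+82.45 = 424.7 kN/m.

425 kN/m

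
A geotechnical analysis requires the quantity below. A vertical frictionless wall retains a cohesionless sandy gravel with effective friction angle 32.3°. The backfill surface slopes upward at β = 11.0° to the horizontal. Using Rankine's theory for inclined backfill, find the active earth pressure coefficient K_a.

K_a = cos β · (cos β − √(cos²β − cos²φ)) / (cos β + √(cos²β − cos²φ)).
cos β = 0.9816, cos φ = 0.8453, √(cos²β − cos²φ) = 0.4991.
K_a = 0.9816 × (0.9816 − 0.4991)/(0.9816 + 0.4991) = 0.3199.

0.320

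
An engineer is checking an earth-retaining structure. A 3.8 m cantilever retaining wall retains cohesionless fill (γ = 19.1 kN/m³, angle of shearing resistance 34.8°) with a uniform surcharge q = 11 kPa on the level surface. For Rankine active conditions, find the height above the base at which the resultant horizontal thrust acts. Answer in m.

K_a = 0.2733.
Triangular part P₁ = ½K_aγH² = 37.69 at H/3 = 1.267 m; rectangular part P₂ = K_a q H = 11.42 at H/2 = 1.900 m.
ȳ = (P₁·1.267 + P₂·1.900)/(P₁+P₂) = 1.414 m.

1.41 m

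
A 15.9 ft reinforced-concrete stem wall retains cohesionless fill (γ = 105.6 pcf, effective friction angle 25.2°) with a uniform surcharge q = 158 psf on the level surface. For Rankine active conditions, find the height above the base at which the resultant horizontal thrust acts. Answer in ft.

K_a = 0.4027.
Triangular part P₁ = ½K_aγH² = 5376 at H/3 = 5.300 ft; rectangular part P₂ = K_a q H = 1012 at H/2 = 7.950 ft.
ȳ = (P₁·5.300 + P₂·7.950)/(P₁+P₂) = 5.720 ft.

5.72 ft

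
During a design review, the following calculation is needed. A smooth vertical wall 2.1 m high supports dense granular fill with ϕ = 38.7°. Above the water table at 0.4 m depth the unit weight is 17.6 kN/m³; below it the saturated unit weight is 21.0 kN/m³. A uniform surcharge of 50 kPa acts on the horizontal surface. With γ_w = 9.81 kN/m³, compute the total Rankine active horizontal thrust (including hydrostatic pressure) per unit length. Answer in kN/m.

45.2 kN/m

K_a = tan²(45° − φ/2) = 0.2306.
γ' = 21.0 − 9.81 = 11.19 kN/m³. h₂ = H − d_w = 1.7 m.
σ'_h: at surface K_a·q = 11.53; at WT K_a(q+γd_w) = 13.15; at base K_a(q+γd_w+γ'h₂) = 17.54 kPa.
P₁ = ½(11.53+13.15)×0.4 = 4.936; P₂ = ½(13.15+17.54)×1.7 = 26.09; P_w = ½γ_w h₂² = 14.18.
Total = 4.936+26.09+14.18 = 45.20 kN/m.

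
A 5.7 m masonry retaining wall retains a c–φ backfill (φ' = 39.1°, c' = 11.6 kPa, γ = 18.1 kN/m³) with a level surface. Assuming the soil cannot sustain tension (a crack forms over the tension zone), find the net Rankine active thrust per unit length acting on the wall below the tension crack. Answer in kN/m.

18.5 kN/m

K_a = 0.2265; √K_a = 0.4759.
Tension-crack depth z_c = 2c/(γ√K_a) = 2×11.6/(18.1×0.4759) = 2.693 m.
σ_a at base = K_a γ H − 2c√K_a = 0.2265×18.1×5.7 − 2×11.6×0.4759 = 12.33 kPa.
P_a = ½ × 12.33 × (H − z_c) = 0.5×12.33×3.007 = 18.53 kN/m.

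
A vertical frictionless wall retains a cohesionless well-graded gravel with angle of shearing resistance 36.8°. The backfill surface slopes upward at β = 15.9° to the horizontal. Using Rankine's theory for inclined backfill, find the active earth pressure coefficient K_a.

K_a = cos β · (cos β − √(cos²β − cos²φ)) / (cos β + √(cos²β − cos²φ)).
cos β = 0.9617, cos φ = 0.8007, √(cos²β − cos²φ) = 0.5327.
K_a = 0.9617 × (0.9617 − 0.5327)/(0.9617 + 0.5327) = 0.2761.

0.276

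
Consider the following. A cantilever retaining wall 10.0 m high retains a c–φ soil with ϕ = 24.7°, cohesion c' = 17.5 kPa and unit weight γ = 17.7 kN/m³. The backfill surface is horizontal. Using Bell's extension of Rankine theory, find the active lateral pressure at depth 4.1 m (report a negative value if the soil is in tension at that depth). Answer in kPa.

7.37 kPa

K_a = (1 − sin φ)/(1 + sin φ) = 0.4106.
σ_a = K_a γ z − 2c√K_a = 0.4106×17.7×4.1 − 2×17.5×0.6408 = 7.369 kPa.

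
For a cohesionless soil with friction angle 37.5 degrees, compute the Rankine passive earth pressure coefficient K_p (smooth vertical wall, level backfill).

K_p = (1 + sin φ)/(1 − sin φ) = tan²(45° + 37.5°/2) = 4.112.

4.11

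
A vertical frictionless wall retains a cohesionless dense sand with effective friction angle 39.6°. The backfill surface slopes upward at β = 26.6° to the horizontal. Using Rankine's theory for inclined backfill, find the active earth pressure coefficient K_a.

K_a = cos β · (cos β − √(cos²β − cos²φ)) / (cos β + √(cos²β − cos²φ)).
cos β = 0.8942, cos φ = 0.7705, √(cos²β − cos²φ) = 0.4537.
K_a = 0.8942 × (0.8942 − 0.4537)/(0.8942 + 0.4537) = 0.2922.

0.292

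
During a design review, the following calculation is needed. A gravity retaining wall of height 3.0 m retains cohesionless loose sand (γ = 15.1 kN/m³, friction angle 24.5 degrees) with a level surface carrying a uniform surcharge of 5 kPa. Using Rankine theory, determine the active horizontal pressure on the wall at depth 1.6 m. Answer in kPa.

K_a = (1 − sin φ)/(1 + sin φ) = 0.4137.
σ_v = γz + q = 15.1 × 1.6 + 5 = 29.16 kPa.
σ_h = K_a σ_v = 0.4137 × 29.16 = 12.06 kPa.

12.1 kPa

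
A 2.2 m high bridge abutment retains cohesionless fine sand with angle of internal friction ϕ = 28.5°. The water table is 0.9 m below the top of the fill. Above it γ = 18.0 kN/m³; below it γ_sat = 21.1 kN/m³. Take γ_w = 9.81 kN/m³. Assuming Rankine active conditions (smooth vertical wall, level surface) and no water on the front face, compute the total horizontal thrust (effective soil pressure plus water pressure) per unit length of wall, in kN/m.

K_a = tan²(45° − φ/2) = 0.3540.
γ' = 21.1 − 9.81 = 11.29 kN/m³. Depth below WT = 1.3 m.
σ'_h at WT = K_a γ d_w = 5.734 kPa; at base = 5.734 + K_a γ' × 1.3 = 10.93 kPa.
P₁ (0–0.9 m) = ½×5.734×0.9 = 2.580. P₂ (0.9–2.2 m) = ½(5.734+10.93)×1.3 = 10.83.
P_w = ½ γ_w h₂² = 0.5×9.81×1.3² = 8.289. Total = 2.580+10.83+8.289 = 21.70 kN/m.

21.7 kN/m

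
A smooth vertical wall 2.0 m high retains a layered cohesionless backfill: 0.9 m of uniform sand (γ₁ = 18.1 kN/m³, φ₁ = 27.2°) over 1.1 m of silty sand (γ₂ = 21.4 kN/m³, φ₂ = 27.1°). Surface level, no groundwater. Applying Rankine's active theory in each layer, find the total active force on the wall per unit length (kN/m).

K_a1 = tan²(45°−27.2°/2) = 0.3726; K_a2 = tan²(45°−27.1°/2) = 0.3741.
Layer 1: σ at base = K_a1 γ₁ h₁ = 6.070 kPa; P₁ = ½×6.070×0.9 = 2.731.
Layer 2: σ_v at top = γ₁h₁ = 16.29; σ_h top = K_a2×16.29 = 6.093; σ_h base = K_a2×(16.29+21.4×1.1) = 14.90.
P₂ = ½(6.093+14.90)×1.1 = 11.55. Total P_a = 2.731+11.55 = 14.28 kN/m.

14.3 kN/m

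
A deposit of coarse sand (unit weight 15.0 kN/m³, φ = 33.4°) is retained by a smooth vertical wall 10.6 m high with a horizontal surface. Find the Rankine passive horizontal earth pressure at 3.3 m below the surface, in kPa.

171 kPa

K_p = (1 + sin φ)/(1 − sin φ) = 3.449.
σ_h = K_p γ z = 3.449 × 15.0 × 3.3 = 170.7 kPa.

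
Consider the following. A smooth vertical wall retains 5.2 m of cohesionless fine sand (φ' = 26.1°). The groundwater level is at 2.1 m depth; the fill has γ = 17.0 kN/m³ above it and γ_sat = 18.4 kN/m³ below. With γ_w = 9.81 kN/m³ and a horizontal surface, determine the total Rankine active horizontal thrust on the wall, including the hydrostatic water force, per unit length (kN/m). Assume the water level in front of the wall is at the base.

K_a = tan²(45° − φ/2) = 0.3889.
γ' = 18.4 − 9.81 = 8.590 kN/m³. Depth below WT = 3.1 m.
σ'_h at WT = K_a γ d_w = 13.89 kPa; at base = 13.89 + K_a γ' × 3.1 = 24.24 kPa.
P₁ (0–2.1 m) = ½×13.89×2.1 = 14.58. P₂ (2.1–5.2 m) = ½(13.89+24.24)×3.1 = 59.10.
P_w = ½ γ_w h₂² = 0.5×9.81×3.1² = 47.14. Total = 14.58+59.10+47.14 = 120.8 kN/m.

121 kN/m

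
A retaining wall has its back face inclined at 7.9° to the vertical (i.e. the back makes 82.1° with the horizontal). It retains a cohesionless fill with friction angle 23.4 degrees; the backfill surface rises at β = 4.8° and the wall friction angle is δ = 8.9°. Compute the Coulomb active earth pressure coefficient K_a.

0.489

K_a = sin²(α+φ) / [sin²α · sin(α−δ) · (1 + √{sin(φ+δ)sin(φ−β) / (sin(α−δ)sin(α+β))})²].
With α = 82.1°, φ = 23.4°, δ = 8.9°, β = 4.8°: K_a = 0.4888.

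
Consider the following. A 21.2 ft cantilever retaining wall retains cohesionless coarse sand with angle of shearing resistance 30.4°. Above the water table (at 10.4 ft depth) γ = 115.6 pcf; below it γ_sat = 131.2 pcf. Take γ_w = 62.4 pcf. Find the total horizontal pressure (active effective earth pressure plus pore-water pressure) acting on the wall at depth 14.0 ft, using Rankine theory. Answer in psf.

K_a = (1 − sin φ)/(1 + sin φ) = 0.3280.
γ' = 131.2 − 62.4 = 68.80 pcf.
Effective vertical stress at 14.0 ft: σ'_v = 115.6×10.4 + 68.80×3.60 = 1450 psf.
σ'_h = K_a σ'_v = 0.3280 × 1450 = 475.6 psf; u = γ_w × 3.60 = 224.6 psf.
Total σ_h = 475.6 + 224.6 = 700.2 psf.

700 psf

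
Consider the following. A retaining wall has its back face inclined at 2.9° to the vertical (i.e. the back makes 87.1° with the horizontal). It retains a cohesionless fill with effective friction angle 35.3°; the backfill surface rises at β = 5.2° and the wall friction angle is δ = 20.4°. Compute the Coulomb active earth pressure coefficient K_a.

K_a = sin²(α+φ) / [sin²α · sin(α−δ) · (1 + √{sin(φ+δ)sin(φ−β) / (sin(α−δ)sin(α+β))})²].
With α = 87.1°, φ = 35.3°, δ = 20.4°, β = 5.2°: K_a = 0.2784.

0.278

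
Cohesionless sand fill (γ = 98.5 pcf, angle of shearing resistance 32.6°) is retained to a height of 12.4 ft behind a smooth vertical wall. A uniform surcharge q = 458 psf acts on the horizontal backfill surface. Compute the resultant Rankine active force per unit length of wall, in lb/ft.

3970 lb/ft

K_a = tan²(45° − φ/2) = 0.2997.
Soil triangle: ½ K_a γ H² = 0.5×0.2997×98.5×12.4² = 2270 lb/ft.
Surcharge rectangle: K_a q H = 0.2997×458×12.4 = 1702 lb/ft.
Total = 2270 + 1702 = 3972 lb/ft.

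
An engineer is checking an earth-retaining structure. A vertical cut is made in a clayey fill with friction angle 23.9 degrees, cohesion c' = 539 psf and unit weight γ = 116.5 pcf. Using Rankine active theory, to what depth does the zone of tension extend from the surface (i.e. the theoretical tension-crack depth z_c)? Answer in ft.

K_a = tan²(45° − 23.9°/2) = 0.4233; √K_a = 0.6506.
The active pressure is zero where K_a γ z = 2c√K_a, so z_c = 2c/(γ√K_a) = 2×539/(116.5×0.6506) = 14.22 ft.

14.2 ft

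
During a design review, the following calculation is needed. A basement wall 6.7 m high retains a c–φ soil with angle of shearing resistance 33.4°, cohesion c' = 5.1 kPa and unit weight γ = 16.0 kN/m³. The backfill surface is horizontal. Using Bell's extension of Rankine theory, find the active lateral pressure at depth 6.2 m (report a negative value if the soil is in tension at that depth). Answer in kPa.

K_a = (1 − sin φ)/(1 + sin φ) = 0.2899.
σ_a = K_a γ z − 2c√K_a = 0.2899×16.0×6.2 − 2×5.1×0.5384 = 23.27 kPa.

23.3 kPa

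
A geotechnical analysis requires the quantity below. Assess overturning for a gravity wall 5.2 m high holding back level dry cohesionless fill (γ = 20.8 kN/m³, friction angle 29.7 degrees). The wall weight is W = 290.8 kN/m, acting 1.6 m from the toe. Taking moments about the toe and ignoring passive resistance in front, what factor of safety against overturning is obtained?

K_a = tan²(45° − 29.7°/2) = 0.3374.
P_a = ½K_aγH² = 0.5×0.3374×20.8×5.2² = 94.88 kN/m, acting at H/3 = 1.733 m above the base.
Overturning moment M_o = P_a × H/3 = 94.88 × 1.733 = 164.5.
Resisting moment M_r = W × 1.6 = 290.8 × 1.6 = 465.3.
FS_overturning = M_r/M_o = 465.3/164.5 = 2.829.

2.83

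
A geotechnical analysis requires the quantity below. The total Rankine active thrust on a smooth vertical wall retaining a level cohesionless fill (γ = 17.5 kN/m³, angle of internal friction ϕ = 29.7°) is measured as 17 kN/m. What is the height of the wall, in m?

2.40 m

K_a = 0.3374. P_a = ½ K_a γ H² ⇒ H = √(2P_a/(K_a γ)).
H = √(2×17/(0.3374×17.5)) = 2.400 m.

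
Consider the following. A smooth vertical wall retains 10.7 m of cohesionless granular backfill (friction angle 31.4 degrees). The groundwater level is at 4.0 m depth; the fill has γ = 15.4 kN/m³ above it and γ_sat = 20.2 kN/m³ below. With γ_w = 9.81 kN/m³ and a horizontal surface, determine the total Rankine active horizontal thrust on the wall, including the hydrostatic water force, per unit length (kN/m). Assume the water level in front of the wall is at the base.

462 kN/m

K_a = tan²(45° − φ/2) = 0.3149.
γ' = 20.2 − 9.81 = 10.39 kN/m³. Depth below WT = 6.7 m.
σ'_h at WT = K_a γ d_w = 19.40 kPa; at base = 19.40 + K_a γ' × 6.7 = 41.32 kPa.
P₁ (0–4.0 m) = ½×19.40×4.0 = 38.80. P₂ (4.0–10.7 m) = ½(19.40+41.32)×6.7 = 203.4.
P_w = ½ γ_w h₂² = 0.5×9.81×6.7² = 220.2. Total = 38.80+203.4+220.2 = 462.4 kN/m.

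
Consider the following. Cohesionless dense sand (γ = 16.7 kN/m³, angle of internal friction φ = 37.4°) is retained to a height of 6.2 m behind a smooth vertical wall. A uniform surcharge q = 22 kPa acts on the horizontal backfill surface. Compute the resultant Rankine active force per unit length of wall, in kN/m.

112 kN/m

K_a = tan²(45° − φ/2) = 0.2443.
Soil triangle: ½ K_a γ H² = 0.5×0.2443×16.7×6.2² = 78.40 kN/m.
Surcharge rectangle: K_a q H = 0.2443×22×6.2 = 33.32 kN/m.
Total = 78.40 + 33.32 = 111.7 kN/m.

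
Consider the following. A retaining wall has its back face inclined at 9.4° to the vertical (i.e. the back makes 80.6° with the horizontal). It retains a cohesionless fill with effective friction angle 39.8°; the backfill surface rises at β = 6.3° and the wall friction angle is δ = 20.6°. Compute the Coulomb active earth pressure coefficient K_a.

K_a = sin²(α+φ) / [sin²α · sin(α−δ) · (1 + √{sin(φ+δ)sin(φ−β) / (sin(α−δ)sin(α+β))})²].
With α = 80.6°, φ = 39.8°, δ = 20.6°, β = 6.3°: K_a = 0.2899.

0.290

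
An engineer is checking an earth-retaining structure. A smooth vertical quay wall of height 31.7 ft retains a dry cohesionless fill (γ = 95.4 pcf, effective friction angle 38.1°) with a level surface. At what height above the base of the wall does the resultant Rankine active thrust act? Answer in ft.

10.6 ft

K_a = 0.2368.
The pressure distribution is triangular, so the resultant acts at H/3 above the base = 31.7/3 = 10.57 ft.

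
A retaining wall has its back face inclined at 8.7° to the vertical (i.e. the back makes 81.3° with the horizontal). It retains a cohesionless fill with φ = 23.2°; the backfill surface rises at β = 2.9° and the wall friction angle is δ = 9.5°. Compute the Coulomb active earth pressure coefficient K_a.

0.483

K_a = sin²(α+φ) / [sin²α · sin(α−δ) · (1 + √{sin(φ+δ)sin(φ−β) / (sin(α−δ)sin(α+β))})²].
With α = 81.3°, φ = 23.2°, δ = 9.5°, β = 2.9°: K_a = 0.4834.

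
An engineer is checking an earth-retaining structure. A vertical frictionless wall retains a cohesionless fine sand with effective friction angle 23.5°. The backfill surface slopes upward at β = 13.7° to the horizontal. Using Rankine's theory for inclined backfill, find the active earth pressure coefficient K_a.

0.489

K_a = cos β · (cos β − √(cos²β − cos²φ)) / (cos β + √(cos²β − cos²φ)).
cos β = 0.9715, cos φ = 0.9171, √(cos²β − cos²φ) = 0.3208.
K_a = 0.9715 × (0.9715 − 0.3208)/(0.9715 + 0.3208) = 0.4892.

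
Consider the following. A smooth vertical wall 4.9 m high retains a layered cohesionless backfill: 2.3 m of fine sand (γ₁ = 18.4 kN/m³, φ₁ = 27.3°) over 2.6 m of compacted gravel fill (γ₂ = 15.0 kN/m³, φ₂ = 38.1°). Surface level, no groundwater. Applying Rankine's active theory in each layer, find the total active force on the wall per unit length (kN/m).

56.1 kN/m

K_a1 = tan²(45°−27.3°/2) = 0.3711; K_a2 = tan²(45°−38.1°/2) = 0.2368.
Layer 1: σ at base = K_a1 γ₁ h₁ = 15.71 kPa; P₁ = ½×15.71×2.3 = 18.06.
Layer 2: σ_v at top = γ₁h₁ = 42.32; σ_h top = K_a2×42.32 = 10.02; σ_h base = K_a2×(42.32+15.0×2.6) = 19.26.
P₂ = ½(10.02+19.26)×2.6 = 38.07. Total P_a = 18.06+38.07 = 56.13 kN/m.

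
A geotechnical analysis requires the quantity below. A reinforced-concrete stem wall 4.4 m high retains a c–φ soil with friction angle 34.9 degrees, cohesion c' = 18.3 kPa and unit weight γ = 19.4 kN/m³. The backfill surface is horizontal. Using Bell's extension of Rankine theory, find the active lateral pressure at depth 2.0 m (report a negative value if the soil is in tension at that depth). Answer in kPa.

-8.53 kPa

K_a = (1 − sin φ)/(1 + sin φ) = 0.2721.
σ_a = K_a γ z − 2c√K_a = 0.2721×19.4×2.0 − 2×18.3×0.5217 = -8.534 kPa.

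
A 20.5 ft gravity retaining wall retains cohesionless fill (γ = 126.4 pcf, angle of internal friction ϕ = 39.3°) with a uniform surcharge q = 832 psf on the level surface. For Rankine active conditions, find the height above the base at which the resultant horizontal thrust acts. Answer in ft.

8.17 ft

K_a = 0.2245.
Triangular part P₁ = ½K_aγH² = 5961 at H/3 = 6.833 ft; rectangular part P₂ = K_a q H = 3828 at H/2 = 10.25 ft.
ȳ = (P₁·6.833 + P₂·10.25)/(P₁+P₂) = 8.169 ft.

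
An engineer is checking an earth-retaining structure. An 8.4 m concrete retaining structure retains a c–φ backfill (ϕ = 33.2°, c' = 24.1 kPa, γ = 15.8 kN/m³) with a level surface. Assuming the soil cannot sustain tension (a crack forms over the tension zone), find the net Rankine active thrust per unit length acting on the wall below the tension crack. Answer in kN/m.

17.6 kN/m

K_a = 0.2924; √K_a = 0.5407.
Tension-crack depth z_c = 2c/(γ√K_a) = 2×24.1/(15.8×0.5407) = 5.642 m.
σ_a at base = K_a γ H − 2c√K_a = 0.2924×15.8×8.4 − 2×24.1×0.5407 = 12.74 kPa.
P_a = ½ × 12.74 × (H − z_c) = 0.5×12.74×2.758 = 17.57 kN/m.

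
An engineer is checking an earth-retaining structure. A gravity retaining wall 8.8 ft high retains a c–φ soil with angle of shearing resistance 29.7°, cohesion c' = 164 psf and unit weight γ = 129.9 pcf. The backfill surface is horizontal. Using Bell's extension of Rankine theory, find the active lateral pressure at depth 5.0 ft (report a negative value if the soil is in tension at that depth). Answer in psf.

28.6 psf

K_a = (1 − sin φ)/(1 + sin φ) = 0.3374.
σ_a = K_a γ z − 2c√K_a = 0.3374×129.9×5.0 − 2×164×0.5808 = 28.61 psf.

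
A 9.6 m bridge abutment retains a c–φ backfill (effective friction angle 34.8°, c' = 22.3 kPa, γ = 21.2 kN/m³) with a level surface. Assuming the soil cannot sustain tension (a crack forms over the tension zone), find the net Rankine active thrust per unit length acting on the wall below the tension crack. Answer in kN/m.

K_a = 0.2733; √K_a = 0.5228.
Tension-crack depth z_c = 2c/(γ√K_a) = 2×22.3/(21.2×0.5228) = 4.024 m.
σ_a at base = K_a γ H − 2c√K_a = 0.2733×21.2×9.6 − 2×22.3×0.5228 = 32.31 kPa.
P_a = ½ × 32.31 × (H − z_c) = 0.5×32.31×5.576 = 90.07 kN/m.

90.1 kN/m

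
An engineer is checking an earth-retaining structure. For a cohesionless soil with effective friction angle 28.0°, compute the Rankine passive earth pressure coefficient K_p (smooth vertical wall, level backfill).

K_p = (1 + sin φ)/(1 − sin φ) = tan²(45° + 28.0°/2) = 2.770.

2.77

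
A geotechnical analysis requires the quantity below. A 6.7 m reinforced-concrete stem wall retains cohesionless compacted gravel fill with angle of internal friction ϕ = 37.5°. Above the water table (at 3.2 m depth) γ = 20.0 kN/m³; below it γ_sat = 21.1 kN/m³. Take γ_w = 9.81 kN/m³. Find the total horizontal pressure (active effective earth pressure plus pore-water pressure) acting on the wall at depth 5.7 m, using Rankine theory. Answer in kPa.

47.0 kPa

K_a = (1 − sin φ)/(1 + sin φ) = 0.2432.
γ' = 21.1 − 9.81 = 11.29 kN/m³.
Effective vertical stress at 5.7 m: σ'_v = 20.0×3.2 + 11.29×2.50 = 92.22 kPa.
σ'_h = K_a σ'_v = 0.2432 × 92.22 = 22.43 kPa; u = γ_w × 2.50 = 24.53 kPa.
Total σ_h = 22.43 + 24.53 = 46.95 kPa.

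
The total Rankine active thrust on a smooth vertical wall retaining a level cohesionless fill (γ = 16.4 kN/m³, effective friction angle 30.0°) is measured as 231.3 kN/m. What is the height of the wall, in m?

9.20 m

K_a = 0.3333. P_a = ½ K_a γ H² ⇒ H = √(2P_a/(K_a γ)).
H = √(2×231.3/(0.3333×16.4)) = 9.199 m.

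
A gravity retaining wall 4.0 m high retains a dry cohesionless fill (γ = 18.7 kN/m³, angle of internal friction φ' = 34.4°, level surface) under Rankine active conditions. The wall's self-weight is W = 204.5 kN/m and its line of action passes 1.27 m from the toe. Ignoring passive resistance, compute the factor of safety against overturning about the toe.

4.68

K_a = tan²(45° − 34.4°/2) = 0.2780.
P_a = ½K_aγH² = 0.5×0.2780×18.7×4.0² = 41.59 kN/m, acting at H/3 = 1.333 m above the base.
Overturning moment M_o = P_a × H/3 = 41.59 × 1.333 = 55.45.
Resisting moment M_r = W × 1.27 = 204.5 × 1.27 = 259.7.
FS_overturning = M_r/M_o = 259.7/55.45 = 4.684.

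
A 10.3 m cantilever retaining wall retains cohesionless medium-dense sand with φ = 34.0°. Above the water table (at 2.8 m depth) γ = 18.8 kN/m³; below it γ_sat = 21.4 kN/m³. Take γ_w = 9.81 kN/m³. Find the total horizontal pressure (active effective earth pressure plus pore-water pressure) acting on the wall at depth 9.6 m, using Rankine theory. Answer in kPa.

K_a = (1 − sin φ)/(1 + sin φ) = 0.2827.
γ' = 21.4 − 9.81 = 11.59 kN/m³.
Effective vertical stress at 9.6 m: σ'_v = 18.8×2.8 + 11.59×6.80 = 131.5 kPa.
σ'_h = K_a σ'_v = 0.2827 × 131.5 = 37.16 kPa; u = γ_w × 6.80 = 66.71 kPa.
Total σ_h = 37.16 + 66.71 = 103.9 kPa.

104 kPa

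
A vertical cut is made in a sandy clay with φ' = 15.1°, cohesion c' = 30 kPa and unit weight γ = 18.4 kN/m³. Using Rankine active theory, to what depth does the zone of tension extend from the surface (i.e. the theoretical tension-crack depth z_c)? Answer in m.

4.26 m

K_a = tan²(45° − 15.1°/2) = 0.5867; √K_a = 0.7659.
The active pressure is zero where K_a γ z = 2c√K_a, so z_c = 2c/(γ√K_a) = 2×30/(18.4×0.7659) = 4.257 m.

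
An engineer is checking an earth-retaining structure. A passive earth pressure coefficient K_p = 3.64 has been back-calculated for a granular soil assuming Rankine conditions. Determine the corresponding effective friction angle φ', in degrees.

34.7°

K_p = (1+sin φ)/(1−sin φ) ⇒ sin φ = (K_p − 1)/(K_p + 1) = 0.5690.
φ = arcsin(0.5690) = 34.68°.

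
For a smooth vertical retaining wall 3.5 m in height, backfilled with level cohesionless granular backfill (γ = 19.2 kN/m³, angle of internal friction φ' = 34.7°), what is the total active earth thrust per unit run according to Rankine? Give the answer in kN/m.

32.3 kN/m

K_a = tan²(45° − φ/2) = 0.2745.
P_a = ½ K_a γ H² = 0.5 × 0.2745 × 19.2 × 3.5² = 32.28 kN/m.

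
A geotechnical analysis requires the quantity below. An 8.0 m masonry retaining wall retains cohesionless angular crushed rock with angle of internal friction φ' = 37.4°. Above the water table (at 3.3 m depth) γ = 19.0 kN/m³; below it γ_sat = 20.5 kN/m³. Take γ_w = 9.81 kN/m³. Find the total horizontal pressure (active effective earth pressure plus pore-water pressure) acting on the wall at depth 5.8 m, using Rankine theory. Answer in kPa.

46.4 kPa

K_a = (1 − sin φ)/(1 + sin φ) = 0.2443.
γ' = 20.5 − 9.81 = 10.69 kN/m³.
Effective vertical stress at 5.8 m: σ'_v = 19.0×3.3 + 10.69×2.50 = 89.42 kPa.
σ'_h = K_a σ'_v = 0.2443 × 89.42 = 21.84 kPa; u = γ_w × 2.50 = 24.53 kPa.
Total σ_h = 21.84 + 24.53 = 46.37 kPa.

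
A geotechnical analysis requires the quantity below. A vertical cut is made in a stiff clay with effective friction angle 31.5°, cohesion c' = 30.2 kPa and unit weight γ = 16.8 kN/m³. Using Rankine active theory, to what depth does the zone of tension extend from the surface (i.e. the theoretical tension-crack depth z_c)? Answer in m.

6.42 m

K_a = tan²(45° − 31.5°/2) = 0.3136; √K_a = 0.5600.
The active pressure is zero where K_a γ z = 2c√K_a, so z_c = 2c/(γ√K_a) = 2×30.2/(16.8×0.5600) = 6.420 m.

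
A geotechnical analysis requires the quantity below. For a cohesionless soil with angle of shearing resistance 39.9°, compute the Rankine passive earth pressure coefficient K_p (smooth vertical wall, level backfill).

K_p = (1 + sin φ)/(1 − sin φ) = tan²(45° + 39.9°/2) = 4.578.

4.58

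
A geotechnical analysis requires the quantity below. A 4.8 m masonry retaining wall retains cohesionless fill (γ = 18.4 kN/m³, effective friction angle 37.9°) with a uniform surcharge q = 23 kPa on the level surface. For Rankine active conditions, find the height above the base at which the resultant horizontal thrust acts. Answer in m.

K_a = 0.2389.
Triangular part P₁ = ½K_aγH² = 50.65 at H/3 = 1.600 m; rectangular part P₂ = K_a q H = 26.38 at H/2 = 2.400 m.
ȳ = (P₁·1.600 + P₂·2.400)/(P₁+P₂) = 1.874 m.

1.87 m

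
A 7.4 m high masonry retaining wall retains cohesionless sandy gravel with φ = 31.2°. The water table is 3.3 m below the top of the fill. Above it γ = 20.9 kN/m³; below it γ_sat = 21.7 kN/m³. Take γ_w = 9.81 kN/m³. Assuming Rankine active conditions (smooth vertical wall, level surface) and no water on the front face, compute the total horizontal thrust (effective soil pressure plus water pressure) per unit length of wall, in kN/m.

240 kN/m

K_a = tan²(45° − φ/2) = 0.3175.
γ' = 21.7 − 9.81 = 11.89 kN/m³. Depth below WT = 4.1 m.
σ'_h at WT = K_a γ d_w = 21.90 kPa; at base = 21.90 + K_a γ' × 4.1 = 37.38 kPa.
P₁ (0–3.3 m) = ½×21.90×3.3 = 36.13. P₂ (3.3–7.4 m) = ½(21.90+37.38)×4.1 = 121.5.
P_w = ½ γ_w h₂² = 0.5×9.81×4.1² = 82.45. Total = 36.13+121.5+82.45 = 240.1 kN/m.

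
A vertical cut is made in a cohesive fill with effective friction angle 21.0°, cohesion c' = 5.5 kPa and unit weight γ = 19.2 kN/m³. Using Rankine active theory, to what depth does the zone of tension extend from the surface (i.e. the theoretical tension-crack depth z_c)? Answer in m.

0.834 m

K_a = tan²(45° − 21.0°/2) = 0.4724; √K_a = 0.6873.
The active pressure is zero where K_a γ z = 2c√K_a, so z_c = 2c/(γ√K_a) = 2×5.5/(19.2×0.6873) = 0.8336 m.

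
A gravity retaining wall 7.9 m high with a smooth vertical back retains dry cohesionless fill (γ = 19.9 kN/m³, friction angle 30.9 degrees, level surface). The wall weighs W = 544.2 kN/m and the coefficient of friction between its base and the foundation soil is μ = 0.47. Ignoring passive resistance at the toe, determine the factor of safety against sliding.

1.28

K_a = tan²(45° − 30.9°/2) = 0.3214.
P_a = ½K_aγH² = 0.5×0.3214×19.9×7.9² = 199.6 kN/m, acting at H/3 = 2.633 m above the base.
FS_sliding = μW / P_a = 0.47×544.2 / 199.6 = 1.282.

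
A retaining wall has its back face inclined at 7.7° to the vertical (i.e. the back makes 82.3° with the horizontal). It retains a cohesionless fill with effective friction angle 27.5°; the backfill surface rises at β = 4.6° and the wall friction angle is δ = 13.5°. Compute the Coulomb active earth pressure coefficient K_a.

K_a = sin²(α+φ) / [sin²α · sin(α−δ) · (1 + √{sin(φ+δ)sin(φ−β) / (sin(α−δ)sin(α+β))})²].
With α = 82.3°, φ = 27.5°, δ = 13.5°, β = 4.6°: K_a = 0.4165.

0.416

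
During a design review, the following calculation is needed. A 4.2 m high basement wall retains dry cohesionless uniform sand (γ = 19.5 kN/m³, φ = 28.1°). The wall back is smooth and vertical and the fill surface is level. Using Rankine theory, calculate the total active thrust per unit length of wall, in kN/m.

61.8 kN/m

K_a = tan²(45° − φ/2) = 0.3596.
P_a = ½ K_a γ H² = 0.5 × 0.3596 × 19.5 × 4.2² = 61.85 kN/m.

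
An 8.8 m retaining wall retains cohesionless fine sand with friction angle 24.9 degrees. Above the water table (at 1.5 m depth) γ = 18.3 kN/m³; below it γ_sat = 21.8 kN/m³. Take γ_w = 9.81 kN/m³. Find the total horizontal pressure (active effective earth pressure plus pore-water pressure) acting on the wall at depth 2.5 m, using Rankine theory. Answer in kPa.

25.9 kPa

K_a = (1 − sin φ)/(1 + sin φ) = 0.4074.
γ' = 21.8 − 9.81 = 11.99 kN/m³.
Effective vertical stress at 2.5 m: σ'_v = 18.3×1.5 + 11.99×1.00 = 39.44 kPa.
σ'_h = K_a σ'_v = 0.4074 × 39.44 = 16.07 kPa; u = γ_w × 1.00 = 9.810 kPa.
Total σ_h = 16.07 + 9.810 = 25.88 kPa.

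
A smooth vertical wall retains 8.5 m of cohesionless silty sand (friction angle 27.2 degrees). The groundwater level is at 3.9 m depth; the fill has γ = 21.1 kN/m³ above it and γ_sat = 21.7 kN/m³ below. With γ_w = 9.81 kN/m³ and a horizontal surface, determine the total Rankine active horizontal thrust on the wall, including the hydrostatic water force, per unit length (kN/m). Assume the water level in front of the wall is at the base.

K_a = tan²(45° − φ/2) = 0.3726.
γ' = 21.7 − 9.81 = 11.89 kN/m³. Depth below WT = 4.6 m.
σ'_h at WT = K_a γ d_w = 30.66 kPa; at base = 30.66 + K_a γ' × 4.6 = 51.04 kPa.
P₁ (0–3.9 m) = ½×30.66×3.9 = 59.79. P₂ (3.9–8.5 m) = ½(30.66+51.04)×4.6 = 187.9.
P_w = ½ γ_w h₂² = 0.5×9.81×4.6² = 103.8. Total = 59.79+187.9+103.8 = 351.5 kN/m.

351 kN/m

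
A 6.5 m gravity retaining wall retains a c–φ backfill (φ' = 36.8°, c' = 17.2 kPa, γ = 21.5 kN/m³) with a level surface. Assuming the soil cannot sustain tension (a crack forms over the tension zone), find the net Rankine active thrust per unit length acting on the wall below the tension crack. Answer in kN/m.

K_a = 0.2508; √K_a = 0.5008.
Tension-crack depth z_c = 2c/(γ√K_a) = 2×17.2/(21.5×0.5008) = 3.195 m.
σ_a at base = K_a γ H − 2c√K_a = 0.2508×21.5×6.5 − 2×17.2×0.5008 = 17.82 kPa.
P_a = ½ × 17.82 × (H − z_c) = 0.5×17.82×3.305 = 29.44 kN/m.

29.4 kN/m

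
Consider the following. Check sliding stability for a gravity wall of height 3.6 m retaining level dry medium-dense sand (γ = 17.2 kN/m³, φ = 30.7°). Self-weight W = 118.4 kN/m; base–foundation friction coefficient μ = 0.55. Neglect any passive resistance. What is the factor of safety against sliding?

1.80

K_a = tan²(45° − 30.7°/2) = 0.3240.
P_a = ½K_aγH² = 0.5×0.3240×17.2×3.6² = 36.11 kN/m, acting at H/3 = 1.200 m above the base.
FS_sliding = μW / P_a = 0.55×118.4 / 36.11 = 1.803.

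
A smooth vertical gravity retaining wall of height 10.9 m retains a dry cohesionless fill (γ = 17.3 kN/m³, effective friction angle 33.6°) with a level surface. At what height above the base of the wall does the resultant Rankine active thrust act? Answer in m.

K_a = 0.2875.
The pressure distribution is triangular, so the resultant acts at H/3 above the base = 10.9/3 = 3.633 m.

3.63 m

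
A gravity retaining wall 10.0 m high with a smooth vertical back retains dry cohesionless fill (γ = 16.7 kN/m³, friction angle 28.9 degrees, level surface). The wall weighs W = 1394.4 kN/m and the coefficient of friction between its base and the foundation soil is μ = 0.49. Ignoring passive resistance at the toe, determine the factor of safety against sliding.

2.35

K_a = tan²(45° − 28.9°/2) = 0.3484.
P_a = ½K_aγH² = 0.5×0.3484×16.7×10.0² = 290.9 kN/m, acting at H/3 = 3.333 m above the base.
FS_sliding = μW / P_a = 0.49×1394.4 / 290.9 = 2.349.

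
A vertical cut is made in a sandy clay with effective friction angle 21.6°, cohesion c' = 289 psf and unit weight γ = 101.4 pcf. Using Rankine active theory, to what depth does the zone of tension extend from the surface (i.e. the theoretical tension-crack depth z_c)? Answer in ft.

8.39 ft

K_a = tan²(45° − 21.6°/2) = 0.4619; √K_a = 0.6796.
The active pressure is zero where K_a γ z = 2c√K_a, so z_c = 2c/(γ√K_a) = 2×289/(101.4×0.6796) = 8.388 ft.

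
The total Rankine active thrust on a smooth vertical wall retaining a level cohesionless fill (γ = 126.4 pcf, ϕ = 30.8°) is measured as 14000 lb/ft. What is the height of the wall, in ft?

26.2 ft

K_a = 0.3227. P_a = ½ K_a γ H² ⇒ H = √(2P_a/(K_a γ)).
H = √(2×14000/(0.3227×126.4)) = 26.20 ft.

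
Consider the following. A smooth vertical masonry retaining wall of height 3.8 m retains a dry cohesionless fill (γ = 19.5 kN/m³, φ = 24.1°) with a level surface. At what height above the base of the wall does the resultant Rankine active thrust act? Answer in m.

K_a = 0.4201.
The pressure distribution is triangular, so the resultant acts at H/3 above the base = 3.8/3 = 1.267 m.

1.27 m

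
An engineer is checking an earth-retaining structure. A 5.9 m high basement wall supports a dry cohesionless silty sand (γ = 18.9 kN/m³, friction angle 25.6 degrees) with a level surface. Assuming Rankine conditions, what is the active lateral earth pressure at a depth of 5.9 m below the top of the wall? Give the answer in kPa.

44.2 kPa

K_a = (1 − sin φ)/(1 + sin φ) = 0.3966.
σ_h = K_a γ z = 0.3966 × 18.9 × 5.9 = 44.22 kPa.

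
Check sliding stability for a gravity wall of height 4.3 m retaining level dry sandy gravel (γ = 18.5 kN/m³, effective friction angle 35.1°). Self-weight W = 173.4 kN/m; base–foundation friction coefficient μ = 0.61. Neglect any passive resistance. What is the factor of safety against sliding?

K_a = tan²(45° − 35.1°/2) = 0.2698.
P_a = ½K_aγH² = 0.5×0.2698×18.5×4.3² = 46.15 kN/m, acting at H/3 = 1.433 m above the base.
FS_sliding = μW / P_a = 0.61×173.4 / 46.15 = 2.292.

2.29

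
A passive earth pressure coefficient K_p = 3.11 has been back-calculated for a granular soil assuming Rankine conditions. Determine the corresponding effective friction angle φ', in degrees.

30.9°

K_p = (1+sin φ)/(1−sin φ) ⇒ sin φ = (K_p − 1)/(K_p + 1) = 0.5134.
φ = arcsin(0.5134) = 30.89°.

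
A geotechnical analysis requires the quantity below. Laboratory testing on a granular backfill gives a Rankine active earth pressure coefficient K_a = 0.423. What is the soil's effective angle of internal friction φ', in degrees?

K_a = tan²(45° − φ/2) ⇒ 45° − φ/2 = arctan(√0.423) = 33.04°.
φ = 2(45° − 33.04°) = 23.92°.

23.9°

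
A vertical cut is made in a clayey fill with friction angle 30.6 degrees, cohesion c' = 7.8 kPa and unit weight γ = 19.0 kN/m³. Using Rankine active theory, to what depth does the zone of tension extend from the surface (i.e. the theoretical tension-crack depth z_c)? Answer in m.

1.44 m

K_a = tan²(45° − 30.6°/2) = 0.3253; √K_a = 0.5704.
The active pressure is zero where K_a γ z = 2c√K_a, so z_c = 2c/(γ√K_a) = 2×7.8/(19.0×0.5704) = 1.439 m.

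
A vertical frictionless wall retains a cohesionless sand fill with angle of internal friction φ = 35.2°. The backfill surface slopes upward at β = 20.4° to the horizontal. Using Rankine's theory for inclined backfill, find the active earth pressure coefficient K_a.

K_a = cos β · (cos β − √(cos²β − cos²φ)) / (cos β + √(cos²β − cos²φ)).
cos β = 0.9373, cos φ = 0.8171, √(cos²β − cos²φ) = 0.4591.
K_a = 0.9373 × (0.9373 − 0.4591)/(0.9373 + 0.4591) = 0.3210.

0.321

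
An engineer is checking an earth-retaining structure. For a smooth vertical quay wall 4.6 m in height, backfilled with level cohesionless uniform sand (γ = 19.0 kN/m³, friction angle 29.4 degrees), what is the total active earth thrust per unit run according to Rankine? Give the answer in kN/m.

K_a = tan²(45° − φ/2) = 0.3415.
P_a = ½ K_a γ H² = 0.5 × 0.3415 × 19.0 × 4.6² = 68.64 kN/m.

68.6 kN/m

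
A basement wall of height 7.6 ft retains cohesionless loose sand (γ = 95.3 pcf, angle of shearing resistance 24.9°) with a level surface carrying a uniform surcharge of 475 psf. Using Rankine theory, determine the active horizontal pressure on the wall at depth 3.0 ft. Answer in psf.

310 psf

K_a = (1 − sin φ)/(1 + sin φ) = 0.4074.
σ_v = γz + q = 95.3 × 3.0 + 475 = 760.9 psf.
σ_h = K_a σ_v = 0.4074 × 760.9 = 310.0 psf.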